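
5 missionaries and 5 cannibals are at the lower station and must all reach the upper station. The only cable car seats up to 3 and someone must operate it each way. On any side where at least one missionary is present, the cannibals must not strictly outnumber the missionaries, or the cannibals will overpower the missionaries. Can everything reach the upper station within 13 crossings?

Yes — this plan uses 11 crossings (≤ 13):
1. 2 cannibals → the upper station.  (the lower station: 5M 3C; the upper station: 0M 2C)
2. 1 cannibal ← the lower station.  (the lower station: 5M 4C; the upper station: 0M 1C)
3. 3 cannibals → the upper station.  (the lower station: 5M 1C; the upper station: 0M 4C)
4. 1 cannibal ← the lower station.  (the lower station: 5M 2C; the upper station: 0M 3C)
5. 3 missionaries → the upper station.  (the lower station: 2M 2C; the upper station: 3M 3C)
6. 1 missionary and 1 cannibal ← the lower station.  (the lower station: 3M 3C; the upper station: 2M 2C)
7. 3 missionaries → the upper station.  (the lower station: 0M 3C; the upper station: 5M 2C)
8. 1 cannibal ← the lower station.  (the lower station: 0M 4C; the upper station: 5M 1C)
9. 2 cannibals → the upper station.  (the lower station: 0M 2C; the upper station: 5M 3C)
10. 1 cannibal ← the lower station.  (the lower station: 0M 3C; the upper station: 5M 2C)
11. 3 cannibals → the upper station.  (the lower station: 0M 0C; the upper station: 5M 5C)

Yes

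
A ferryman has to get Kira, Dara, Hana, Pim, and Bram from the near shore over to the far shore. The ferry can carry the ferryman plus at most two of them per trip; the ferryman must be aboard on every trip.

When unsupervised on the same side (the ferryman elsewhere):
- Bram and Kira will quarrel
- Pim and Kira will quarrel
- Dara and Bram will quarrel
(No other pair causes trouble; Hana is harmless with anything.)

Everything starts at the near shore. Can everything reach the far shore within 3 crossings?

Counting alone: the ferryman can take at most 2 across per trip to the far shore, so moving all 5 needs at least 3 loaded trips out, with a return between consecutive ones — at least 5 crossings.
Since 3 < 5, 3 crossings cannot be enough. (The shortest complete plan in fact takes 5:)
1. Ferryman goes to the far shore with Dara and Kira.
2. Ferryman goes back to the near shore alone.
3. Ferryman goes to the far shore with Hana.
4. Ferryman goes back to the near shore alone.
5. Ferryman goes to the far shore with Bram and Pim.

No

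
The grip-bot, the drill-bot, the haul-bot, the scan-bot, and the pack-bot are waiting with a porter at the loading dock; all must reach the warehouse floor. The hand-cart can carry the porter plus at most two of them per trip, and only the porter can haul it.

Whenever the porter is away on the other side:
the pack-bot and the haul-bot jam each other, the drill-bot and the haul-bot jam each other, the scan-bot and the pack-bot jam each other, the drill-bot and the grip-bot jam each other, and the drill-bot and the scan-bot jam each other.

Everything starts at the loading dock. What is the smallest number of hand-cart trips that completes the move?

Counting alone: the porter can take at most 2 across per trip to the warehouse floor, so moving all 5 needs at least 3 loaded trips out, with a return between consecutive ones — at least 5 crossings.
The safety rule pushes this higher. Following every safe sequence of crossings, the most of the 5 that can be at the warehouse floor as the hand-cart arrives there on crossing 5 is 4 — never all 5.
So no plan with fewer than 7 crossings exists, and this one achieves 7:
1. Porter goes to the warehouse floor with the drill-bot and the pack-bot.
2. Porter goes back to the loading dock alone.
3. Porter goes to the warehouse floor with the grip-bot.
4. Porter goes back to the loading dock with the drill-bot.
5. Porter goes to the warehouse floor with the haul-bot and the scan-bot.
6. Porter goes back to the loading dock with the pack-bot.
7. Porter goes to the warehouse floor with the drill-bot and the pack-bot.

7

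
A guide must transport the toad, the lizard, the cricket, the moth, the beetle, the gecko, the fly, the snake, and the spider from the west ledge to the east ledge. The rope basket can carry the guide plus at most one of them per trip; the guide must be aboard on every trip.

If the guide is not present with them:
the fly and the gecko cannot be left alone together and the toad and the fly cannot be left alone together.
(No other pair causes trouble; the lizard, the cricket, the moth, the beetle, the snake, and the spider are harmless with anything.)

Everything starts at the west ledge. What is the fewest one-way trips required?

Counting alone: the guide can take at most 1 across per trip to the east ledge, so moving all 9 needs at least 9 loaded trips out, with a return between consecutive ones — at least 17 crossings.
The safety rule pushes this higher. Following every safe sequence of crossings, the most of the 9 that can be at the east ledge as the rope basket arrives there on crossing 17 is 8 — never all 9.
So no plan with fewer than 19 crossings exists, and this one achieves 19:
1. Guide goes to the east ledge with the fly.  [the west ledge: the beetle, the cricket, the gecko, the lizard, the moth, the snake, the spider, the toad | the east ledge: the fly]
2. Guide goes back to the west ledge alone.  [the west ledge: the beetle, the cricket, the gecko, the lizard, the moth, the snake, the spider, the toad | the east ledge: the fly]
3. Guide goes to the east ledge with the toad.  [the west ledge: the beetle, the cricket, the gecko, the lizard, the moth, the snake, the spider | the east ledge: the fly, the toad]
4. Guide goes back to the west ledge with the fly.  [the west ledge: the beetle, the cricket, the fly, the gecko, the lizard, the moth, the snake, the spider | the east ledge: the toad]
5. Guide goes to the east ledge with the gecko.  [the west ledge: the beetle, the cricket, the fly, the lizard, the moth, the snake, the spider | the east ledge: the gecko, the toad]
6. Guide goes back to the west ledge alone.  [the west ledge: the beetle, the cricket, the fly, the lizard, the moth, the snake, the spider | the east ledge: the gecko, the toad]
7. Guide goes to the east ledge with the lizard.  [the west ledge: the beetle, the cricket, the fly, the moth, the snake, the spider | the east ledge: the gecko, the lizard, the toad]
8. Guide goes back to the west ledge alone.  [the west ledge: the beetle, the cricket, the fly, the moth, the snake, the spider | the east ledge: the gecko, the lizard, the toad]
9. Guide goes to the east ledge with the cricket.  [the west ledge: the beetle, the fly, the moth, the snake, the spider | the east ledge: the cricket, the gecko, the lizard, the toad]
10. Guide goes back to the west ledge alone.  [the west ledge: the beetle, the fly, the moth, the snake, the spider | the east ledge: the cricket, the gecko, the lizard, the toad]
11. Guide goes to the east ledge with the moth.  [the west ledge: the beetle, the fly, the snake, the spider | the east ledge: the cricket, the gecko, the lizard, the moth, the toad]
12. Guide goes back to the west ledge alone.  [the west ledge: the beetle, the fly, the snake, the spider | the east ledge: the cricket, the gecko, the lizard, the moth, the toad]
13. Guide goes to the east ledge with the beetle.  [the west ledge: the fly, the snake, the spider | the east ledge: the beetle, the cricket, the gecko, the lizard, the moth, the toad]
14. Guide goes back to the west ledge alone.  [the west ledge: the fly, the snake, the spider | the east ledge: the beetle, the cricket, the gecko, the lizard, the moth, the toad]
15. Guide goes to the east ledge with the snake.  [the west ledge: the fly, the spider | the east ledge: the beetle, the cricket, the gecko, the lizard, the moth, the snake, the toad]
16. Guide goes back to the west ledge alone.  [the west ledge: the fly, the spider | the east ledge: the beetle, the cricket, the gecko, the lizard, the moth, the snake, the toad]
17. Guide goes to the east ledge with the spider.  [the west ledge: the fly | the east ledge: the beetle, the cricket, the gecko, the lizard, the moth, the snake, the spider, the toad]
18. Guide goes back to the west ledge alone.  [the west ledge: the fly | the east ledge: the beetle, the cricket, the gecko, the lizard, the moth, the snake, the spider, the toad]
19. Guide goes to the east ledge with the fly.  [the west ledge: — | the east ledge: the beetle, the cricket, the fly, the gecko, the lizard, the moth, the snake, the spider, the toad]

19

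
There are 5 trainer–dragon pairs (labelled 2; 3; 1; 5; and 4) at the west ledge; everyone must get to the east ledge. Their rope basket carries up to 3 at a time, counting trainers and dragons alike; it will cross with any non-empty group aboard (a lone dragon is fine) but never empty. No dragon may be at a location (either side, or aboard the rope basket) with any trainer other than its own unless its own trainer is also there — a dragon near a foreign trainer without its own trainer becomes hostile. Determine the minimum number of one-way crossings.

11

Counting alone: each trip to the east ledge takes at most 3 across and each return brings at least 1 back, so after t trips out (and t−1 returns) at most 3t − (t−1) of the 10 are across; that first reaches 10 at t = 5, so at least 9 crossings are needed.
The safety rule pushes this higher. Following every safe sequence of crossings, the most of the 10 that can be at the east ledge as the rope basket arrives there on crossing 9 is 9 — never all 10.
So no plan with fewer than 11 crossings exists, and this one achieves 11:
1. dragon 2 and trainer 2 cross → the east ledge.
2. trainer 2 crosses ← the west ledge.
3. dragon 1, dragon 3, and dragon 5 cross → the east ledge.
4. dragon 2 crosses ← the west ledge.
5. trainer 1, trainer 3, and trainer 5 cross → the east ledge.
6. dragon 3 and trainer 3 cross ← the west ledge.
7. trainer 2, trainer 3, and trainer 4 cross → the east ledge.
8. dragon 1 crosses ← the west ledge.
9. dragon 2 and dragon 3 cross → the east ledge.
10. dragon 2 crosses ← the west ledge.
11. dragon 1, dragon 2, and dragon 4 cross → the east ledge.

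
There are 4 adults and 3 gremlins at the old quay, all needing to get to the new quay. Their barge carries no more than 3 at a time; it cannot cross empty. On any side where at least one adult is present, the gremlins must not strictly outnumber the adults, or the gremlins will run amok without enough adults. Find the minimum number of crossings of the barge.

Counting alone: each trip to the new quay takes at most 3 across and each return brings at least 1 back, so after t trips out (and t−1 returns) at most 3t − (t−1) of the 7 are across; that first reaches 7 at t = 3, so at least 5 crossings are needed.
The plan below uses exactly 5 crossings, so it is optimal:
1. 3 gremlins → the new quay.  (the old quay: 4A 0G; the new quay: 0A 3G)
2. 1 gremlin ← the old quay.  (the old quay: 4A 1G; the new quay: 0A 2G)
3. 3 adults → the new quay.  (the old quay: 1A 1G; the new quay: 3A 2G)
4. 1 adult ← the old quay.  (the old quay: 2A 1G; the new quay: 2A 2G)
5. 2 adults and 1 gremlin → the new quay.  (the old quay: 0A 0G; the new quay: 4A 3G)

5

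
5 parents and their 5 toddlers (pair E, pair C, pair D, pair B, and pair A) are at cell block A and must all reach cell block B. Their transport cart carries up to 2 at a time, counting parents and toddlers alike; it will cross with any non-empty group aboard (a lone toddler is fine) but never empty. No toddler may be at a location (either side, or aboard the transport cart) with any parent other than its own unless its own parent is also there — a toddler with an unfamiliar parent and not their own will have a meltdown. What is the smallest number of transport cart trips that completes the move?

Following every safe sequence of crossings from the start, the most of the 10 that can be at cell block B as the transport cart arrives there on crossings 1, 3, 5, 7 is 2, 3, 4, 5 respectively; the best ever achieved is 5 of 10.
From crossing 9 on, no configuration arises that was not already reachable earlier: only 82 distinct safe configurations (who is on which side, and where the transport cart is) can ever be reached, none of them has everyone across, and every continuation just revisits them. So no valid plan exists.

impossible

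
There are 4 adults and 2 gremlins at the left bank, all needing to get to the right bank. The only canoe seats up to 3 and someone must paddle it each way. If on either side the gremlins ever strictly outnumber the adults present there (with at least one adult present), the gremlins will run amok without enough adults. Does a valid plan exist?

Yes

1. 2 gremlins → the right bank.  (the left bank: 4A 0G; the right bank: 0A 2G)
2. 1 gremlin ← the left bank.  (the left bank: 4A 1G; the right bank: 0A 1G)
3. 2 adults and 1 gremlin → the right bank.  (the left bank: 2A 0G; the right bank: 2A 2G)
4. 1 gremlin ← the left bank.  (the left bank: 2A 1G; the right bank: 2A 1G)
5. 2 adults and 1 gremlin → the right bank.  (the left bank: 0A 0G; the right bank: 4A 2G)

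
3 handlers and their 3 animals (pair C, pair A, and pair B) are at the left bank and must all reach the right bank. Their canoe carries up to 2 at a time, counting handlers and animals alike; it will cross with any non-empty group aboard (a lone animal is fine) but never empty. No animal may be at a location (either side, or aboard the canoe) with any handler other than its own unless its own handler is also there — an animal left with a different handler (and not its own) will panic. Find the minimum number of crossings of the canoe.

11

Counting alone: each trip to the right bank takes at most 2 across and each return brings at least 1 back, so after t trips out (and t−1 returns) at most 2t − (t−1) of the 6 are across; that first reaches 6 at t = 5, so at least 9 crossings are needed.
The safety rule pushes this higher. Following every safe sequence of crossings, the most of the 6 that can be at the right bank as the canoe arrives there on crossing 9 is 5 — never all 6.
So no plan with fewer than 11 crossings exists, and this one achieves 11:
1. animal C and handler C cross → the right bank.
2. handler C crosses ← the left bank.
3. animal A and animal B cross → the right bank.
4. animal C crosses ← the left bank.
5. handler A and handler B cross → the right bank.
6. animal A and handler A cross ← the left bank.
7. handler A and handler C cross → the right bank.
8. animal B crosses ← the left bank.
9. animal A and animal C cross → the right bank.
10. handler B crosses ← the left bank.
11. animal B and handler B cross → the right bank.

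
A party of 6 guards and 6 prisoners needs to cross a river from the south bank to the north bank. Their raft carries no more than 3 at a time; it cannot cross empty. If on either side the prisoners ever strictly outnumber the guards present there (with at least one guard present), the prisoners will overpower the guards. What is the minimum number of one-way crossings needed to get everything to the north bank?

impossible

Following every safe sequence of crossings from the start, the most of the 12 that can be at the north bank as the raft arrives there on crossings 1, 3, 5 is 3, 5, 6 respectively; the best ever achieved is 6 of 12.
From crossing 7 on, no configuration arises that was not already reachable earlier: only 17 distinct safe configurations (who is on which side, and where the raft is) can ever be reached, none of them has everyone across, and every continuation just revisits them. They are: 0 guards + 0 prisoners across (raft back at the start); 0 guards + 1 prisoner across (raft there); 0 guards + 1 prisoner across (raft back at the start); 0 guards + 2 prisoners across (raft there); 0 guards + 2 prisoners across (raft back at the start); 0 guards + 3 prisoners across (raft there); 0 guards + 3 prisoners across (raft back at the start); 0 guards + 4 prisoners across (raft there); 0 guards + 4 prisoners across (raft back at the start); 0 guards + 5 prisoners across (raft there); 0 guards + 5 prisoners across (raft back at the start); 0 guards + 6 prisoners across (raft there); 1 guard + 1 prisoner across (raft there); 1 guard + 1 prisoner across (raft back at the start); 2 guards + 2 prisoners across (raft there); 2 guards + 2 prisoners across (raft back at the start); 3 guards + 3 prisoners across (raft there). So no valid plan exists.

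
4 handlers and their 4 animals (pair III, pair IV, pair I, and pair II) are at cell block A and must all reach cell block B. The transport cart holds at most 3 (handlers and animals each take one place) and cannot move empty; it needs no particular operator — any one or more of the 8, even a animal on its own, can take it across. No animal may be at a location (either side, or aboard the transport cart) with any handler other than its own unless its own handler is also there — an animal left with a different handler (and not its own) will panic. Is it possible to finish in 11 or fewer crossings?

Yes

Yes — this plan uses 9 crossings (≤ 11):
1. animal III and handler III cross → cell block B.
2. handler III crosses ← cell block A.
3. animal IV, handler III, and handler IV cross → cell block B.
4. animal III and handler III cross ← cell block A.
5. handler I, handler II, and handler III cross → cell block B.
6. animal IV crosses ← cell block A.
7. animal III and animal IV cross → cell block B.
8. animal III crosses ← cell block A.
9. animal I, animal II, and animal III cross → cell block B.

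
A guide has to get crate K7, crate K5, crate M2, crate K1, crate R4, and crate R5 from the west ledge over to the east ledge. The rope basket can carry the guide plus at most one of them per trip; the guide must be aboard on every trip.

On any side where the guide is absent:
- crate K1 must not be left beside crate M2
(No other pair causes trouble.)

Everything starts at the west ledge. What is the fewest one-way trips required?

Counting alone: the guide can take at most 1 across per trip to the east ledge, so moving all 6 needs at least 6 loaded trips out, with a return between consecutive ones — at least 11 crossings.
The plan below uses exactly 11 crossings, so it is optimal:
1. Guide goes to the east ledge with crate M2.  [the west ledge: crate K1, crate K5, crate K7, crate R4, crate R5 | the east ledge: crate M2]
2. Guide goes back to the west ledge alone.  [the west ledge: crate K1, crate K5, crate K7, crate R4, crate R5 | the east ledge: crate M2]
3. Guide goes to the east ledge with crate K7.  [the west ledge: crate K1, crate K5, crate R4, crate R5 | the east ledge: crate K7, crate M2]
4. Guide goes back to the west ledge alone.  [the west ledge: crate K1, crate K5, crate R4, crate R5 | the east ledge: crate K7, crate M2]
5. Guide goes to the east ledge with crate K5.  [the west ledge: crate K1, crate R4, crate R5 | the east ledge: crate K5, crate K7, crate M2]
6. Guide goes back to the west ledge alone.  [the west ledge: crate K1, crate R4, crate R5 | the east ledge: crate K5, crate K7, crate M2]
7. Guide goes to the east ledge with crate R4.  [the west ledge: crate K1, crate R5 | the east ledge: crate K5, crate K7, crate M2, crate R4]
8. Guide goes back to the west ledge alone.  [the west ledge: crate K1, crate R5 | the east ledge: crate K5, crate K7, crate M2, crate R4]
9. Guide goes to the east ledge with crate R5.  [the west ledge: crate K1 | the east ledge: crate K5, crate K7, crate M2, crate R4, crate R5]
10. Guide goes back to the west ledge alone.  [the west ledge: crate K1 | the east ledge: crate K5, crate K7, crate M2, crate R4, crate R5]
11. Guide goes to the east ledge with crate K1.  [the west ledge: — | the east ledge: crate K1, crate K5, crate K7, crate M2, crate R4, crate R5]

11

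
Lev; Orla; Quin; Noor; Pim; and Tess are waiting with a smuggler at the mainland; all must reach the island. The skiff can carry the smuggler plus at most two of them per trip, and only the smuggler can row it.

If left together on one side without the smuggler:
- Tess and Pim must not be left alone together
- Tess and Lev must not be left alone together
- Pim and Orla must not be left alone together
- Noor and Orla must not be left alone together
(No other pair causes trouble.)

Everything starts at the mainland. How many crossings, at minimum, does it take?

7

Counting alone: the smuggler can take at most 2 across per trip to the island, so moving all 6 needs at least 3 loaded trips out, with a return between consecutive ones — at least 5 crossings.
The safety rule pushes this higher. Following every safe sequence of crossings, the most of the 6 that can be at the island as the skiff arrives there on crossing 5 is 5 — never all 6.
So no plan with fewer than 7 crossings exists, and this one achieves 7:
1. Smuggler goes to the island with Orla and Tess.  [the mainland: Lev, Noor, Pim, Quin | the island: Orla, Tess]
2. Smuggler goes back to the mainland alone.  [the mainland: Lev, Noor, Pim, Quin | the island: Orla, Tess]
3. Smuggler goes to the island with Lev and Quin.  [the mainland: Noor, Pim | the island: Lev, Orla, Quin, Tess]
4. Smuggler goes back to the mainland with Tess.  [the mainland: Noor, Pim, Tess | the island: Lev, Orla, Quin]
5. Smuggler goes to the island with Noor and Pim.  [the mainland: Tess | the island: Lev, Noor, Orla, Pim, Quin]
6. Smuggler goes back to the mainland with Orla.  [the mainland: Orla, Tess | the island: Lev, Noor, Pim, Quin]
7. Smuggler goes to the island with Orla and Tess.  [the mainland: — | the island: Lev, Noor, Orla, Pim, Quin, Tess]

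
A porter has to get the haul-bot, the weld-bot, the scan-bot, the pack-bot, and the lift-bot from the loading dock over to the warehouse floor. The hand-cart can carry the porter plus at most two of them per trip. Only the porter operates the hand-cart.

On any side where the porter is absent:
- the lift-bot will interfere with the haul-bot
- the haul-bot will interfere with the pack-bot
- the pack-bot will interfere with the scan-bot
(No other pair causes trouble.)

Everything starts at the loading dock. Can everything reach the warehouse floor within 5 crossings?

Yes — this plan uses 5 crossings (≤ 5):
1. Porter goes to the warehouse floor with the haul-bot and the scan-bot.  [the loading dock: the lift-bot, the pack-bot, the weld-bot | the warehouse floor: the haul-bot, the scan-bot]
2. Porter goes back to the loading dock alone.  [the loading dock: the lift-bot, the pack-bot, the weld-bot | the warehouse floor: the haul-bot, the scan-bot]
3. Porter goes to the warehouse floor with the weld-bot.  [the loading dock: the lift-bot, the pack-bot | the warehouse floor: the haul-bot, the scan-bot, the weld-bot]
4. Porter goes back to the loading dock alone.  [the loading dock: the lift-bot, the pack-bot | the warehouse floor: the haul-bot, the scan-bot, the weld-bot]
5. Porter goes to the warehouse floor with the lift-bot and the pack-bot.  [the loading dock: — | the warehouse floor: the haul-bot, the lift-bot, the pack-bot, the scan-bot, the weld-bot]

Yes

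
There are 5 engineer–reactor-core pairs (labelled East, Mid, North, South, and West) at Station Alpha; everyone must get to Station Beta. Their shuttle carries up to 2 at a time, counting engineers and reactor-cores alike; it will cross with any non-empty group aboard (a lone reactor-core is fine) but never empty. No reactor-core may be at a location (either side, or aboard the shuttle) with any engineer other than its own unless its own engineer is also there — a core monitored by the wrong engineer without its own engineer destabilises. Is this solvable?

No

Following every safe sequence of crossings from the start, the most of the 10 that can be at Station Beta as the shuttle arrives there on crossings 1, 3, 5, 7 is 2, 3, 4, 5 respectively; the best ever achieved is 5 of 10.
From crossing 9 on, no configuration arises that was not already reachable earlier: only 82 distinct safe configurations (who is on which side, and where the shuttle is) can ever be reached, none of them has everyone across, and every continuation just revisits them. So no valid plan exists.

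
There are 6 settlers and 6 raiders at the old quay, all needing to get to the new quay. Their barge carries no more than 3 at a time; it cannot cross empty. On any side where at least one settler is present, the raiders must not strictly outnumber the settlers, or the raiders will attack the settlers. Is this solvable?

No

Following every safe sequence of crossings from the start, the most of the 12 that can be at the new quay as the barge arrives there on crossings 1, 3, 5 is 3, 5, 6 respectively; the best ever achieved is 6 of 12.
From crossing 7 on, no configuration arises that was not already reachable earlier: only 17 distinct safe configurations (who is on which side, and where the barge is) can ever be reached, none of them has everyone across, and every continuation just revisits them. They are: 0 settlers + 0 raiders across (barge back at the start); 0 settlers + 1 raider across (barge there); 0 settlers + 1 raider across (barge back at the start); 0 settlers + 2 raiders across (barge there); 0 settlers + 2 raiders across (barge back at the start); 0 settlers + 3 raiders across (barge there); 0 settlers + 3 raiders across (barge back at the start); 0 settlers + 4 raiders across (barge there); 0 settlers + 4 raiders across (barge back at the start); 0 settlers + 5 raiders across (barge there); 0 settlers + 5 raiders across (barge back at the start); 0 settlers + 6 raiders across (barge there); 1 settler + 1 raider across (barge there); 1 settler + 1 raider across (barge back at the start); 2 settlers + 2 raiders across (barge there); 2 settlers + 2 raiders across (barge back at the start); 3 settlers + 3 raiders across (barge there). So no valid plan exists.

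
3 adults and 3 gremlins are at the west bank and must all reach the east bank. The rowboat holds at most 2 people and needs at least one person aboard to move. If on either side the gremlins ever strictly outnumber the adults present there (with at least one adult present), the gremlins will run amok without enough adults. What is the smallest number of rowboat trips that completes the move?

Counting alone: each trip to the east bank takes at most 2 across and each return brings at least 1 back, so after t trips out (and t−1 returns) at most 2t − (t−1) of the 6 are across; that first reaches 6 at t = 5, so at least 9 crossings are needed.
The safety rule pushes this higher. Following every safe sequence of crossings, the most of the 6 that can be at the east bank as the rowboat arrives there on crossing 9 is 5 — never all 6.
So no plan with fewer than 11 crossings exists, and this one achieves 11:
1. 2 gremlins → the east bank.  (the west bank: 3A 1G; the east bank: 0A 2G)
2. 1 gremlin ← the west bank.  (the west bank: 3A 2G; the east bank: 0A 1G)
3. 2 gremlins → the east bank.  (the west bank: 3A 0G; the east bank: 0A 3G)
4. 1 gremlin ← the west bank.  (the west bank: 3A 1G; the east bank: 0A 2G)
5. 2 adults → the east bank.  (the west bank: 1A 1G; the east bank: 2A 2G)
6. 1 adult and 1 gremlin ← the west bank.  (the west bank: 2A 2G; the east bank: 1A 1G)
7. 2 adults → the east bank.  (the west bank: 0A 2G; the east bank: 3A 1G)
8. 1 gremlin ← the west bank.  (the west bank: 0A 3G; the east bank: 3A 0G)
9. 2 gremlins → the east bank.  (the west bank: 0A 1G; the east bank: 3A 2G)
10. 1 gremlin ← the west bank.  (the west bank: 0A 2G; the east bank: 3A 1G)
11. 2 gremlins → the east bank.  (the west bank: 0A 0G; the east bank: 3A 3G)

11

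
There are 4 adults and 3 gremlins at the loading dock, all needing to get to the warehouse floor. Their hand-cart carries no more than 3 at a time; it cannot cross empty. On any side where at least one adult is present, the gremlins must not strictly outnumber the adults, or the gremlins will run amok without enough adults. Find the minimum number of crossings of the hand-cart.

Counting alone: each trip to the warehouse floor takes at most 3 across and each return brings at least 1 back, so after t trips out (and t−1 returns) at most 3t − (t−1) of the 7 are across; that first reaches 7 at t = 3, so at least 5 crossings are needed.
The plan below uses exactly 5 crossings, so it is optimal:
1. 3 gremlins → the warehouse floor.  (the loading dock: 4A 0G; the warehouse floor: 0A 3G)
2. 1 gremlin ← the loading dock.  (the loading dock: 4A 1G; the warehouse floor: 0A 2G)
3. 3 adults → the warehouse floor.  (the loading dock: 1A 1G; the warehouse floor: 3A 2G)
4. 1 adult ← the loading dock.  (the loading dock: 2A 1G; the warehouse floor: 2A 2G)
5. 2 adults and 1 gremlin → the warehouse floor.  (the loading dock: 0A 0G; the warehouse floor: 4A 3G)

5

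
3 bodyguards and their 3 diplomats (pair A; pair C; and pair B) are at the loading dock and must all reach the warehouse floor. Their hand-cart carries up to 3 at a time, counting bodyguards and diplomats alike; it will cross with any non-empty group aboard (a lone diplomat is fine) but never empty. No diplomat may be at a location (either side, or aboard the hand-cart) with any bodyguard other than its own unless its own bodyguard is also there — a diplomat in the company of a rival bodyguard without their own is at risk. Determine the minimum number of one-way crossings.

5

Counting alone: each trip to the warehouse floor takes at most 3 across and each return brings at least 1 back, so after t trips out (and t−1 returns) at most 3t − (t−1) of the 6 are across; that first reaches 6 at t = 3, so at least 5 crossings are needed.
The plan below uses exactly 5 crossings, so it is optimal:
1. bodyguard A and diplomat A cross → the warehouse floor.
2. bodyguard A crosses ← the loading dock.
3. bodyguard A, bodyguard B, and bodyguard C cross → the warehouse floor.
4. diplomat A crosses ← the loading dock.
5. diplomat A, diplomat B, and diplomat C cross → the warehouse floor.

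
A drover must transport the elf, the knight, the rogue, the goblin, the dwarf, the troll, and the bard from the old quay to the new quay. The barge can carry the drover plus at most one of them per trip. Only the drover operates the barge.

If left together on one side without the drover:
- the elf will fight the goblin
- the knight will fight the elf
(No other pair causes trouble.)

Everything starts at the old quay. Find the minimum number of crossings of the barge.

15

Counting alone: the drover can take at most 1 across per trip to the new quay, so moving all 7 needs at least 7 loaded trips out, with a return between consecutive ones — at least 13 crossings.
The safety rule pushes this higher. Following every safe sequence of crossings, the most of the 7 that can be at the new quay as the barge arrives there on crossing 13 is 6 — never all 7.
So no plan with fewer than 15 crossings exists, and this one achieves 15:
1. Drover goes to the new quay with the elf.  [the old quay: the bard, the dwarf, the goblin, the knight, the rogue, the troll | the new quay: the elf]
2. Drover goes back to the old quay alone.  [the old quay: the bard, the dwarf, the goblin, the knight, the rogue, the troll | the new quay: the elf]
3. Drover goes to the new quay with the knight.  [the old quay: the bard, the dwarf, the goblin, the rogue, the troll | the new quay: the elf, the knight]
4. Drover goes back to the old quay with the elf.  [the old quay: the bard, the dwarf, the elf, the goblin, the rogue, the troll | the new quay: the knight]
5. Drover goes to the new quay with the goblin.  [the old quay: the bard, the dwarf, the elf, the rogue, the troll | the new quay: the goblin, the knight]
6. Drover goes back to the old quay alone.  [the old quay: the bard, the dwarf, the elf, the rogue, the troll | the new quay: the goblin, the knight]
7. Drover goes to the new quay with the rogue.  [the old quay: the bard, the dwarf, the elf, the troll | the new quay: the goblin, the knight, the rogue]
8. Drover goes back to the old quay alone.  [the old quay: the bard, the dwarf, the elf, the troll | the new quay: the goblin, the knight, the rogue]
9. Drover goes to the new quay with the dwarf.  [the old quay: the bard, the elf, the troll | the new quay: the dwarf, the goblin, the knight, the rogue]
10. Drover goes back to the old quay alone.  [the old quay: the bard, the elf, the troll | the new quay: the dwarf, the goblin, the knight, the rogue]
11. Drover goes to the new quay with the troll.  [the old quay: the bard, the elf | the new quay: the dwarf, the goblin, the knight, the rogue, the troll]
12. Drover goes back to the old quay alone.  [the old quay: the bard, the elf | the new quay: the dwarf, the goblin, the knight, the rogue, the troll]
13. Drover goes to the new quay with the bard.  [the old quay: the elf | the new quay: the bard, the dwarf, the goblin, the knight, the rogue, the troll]
14. Drover goes back to the old quay alone.  [the old quay: the elf | the new quay: the bard, the dwarf, the goblin, the knight, the rogue, the troll]
15. Drover goes to the new quay with the elf.  [the old quay: — | the new quay: the bard, the dwarf, the elf, the goblin, the knight, the rogue, the troll]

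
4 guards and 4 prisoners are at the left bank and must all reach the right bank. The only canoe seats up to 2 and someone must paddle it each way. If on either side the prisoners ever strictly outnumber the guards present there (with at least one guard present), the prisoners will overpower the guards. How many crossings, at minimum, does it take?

Following every safe sequence of crossings from the start, the most of the 8 that can be at the right bank as the canoe arrives there on crossings 1, 3, 5 is 2, 3, 4 respectively; the best ever achieved is 4 of 8.
From crossing 7 on, no configuration arises that was not already reachable earlier: only 11 distinct safe configurations (who is on which side, and where the canoe is) can ever be reached, none of them has everyone across, and every continuation just revisits them. They are: 0 guards + 0 prisoners across (canoe back at the start); 0 guards + 1 prisoner across (canoe there); 0 guards + 1 prisoner across (canoe back at the start); 0 guards + 2 prisoners across (canoe there); 0 guards + 2 prisoners across (canoe back at the start); 0 guards + 3 prisoners across (canoe there); 0 guards + 3 prisoners across (canoe back at the start); 0 guards + 4 prisoners across (canoe there); 1 guard + 1 prisoner across (canoe there); 1 guard + 1 prisoner across (canoe back at the start); 2 guards + 2 prisoners across (canoe there). So no valid plan exists.

impossible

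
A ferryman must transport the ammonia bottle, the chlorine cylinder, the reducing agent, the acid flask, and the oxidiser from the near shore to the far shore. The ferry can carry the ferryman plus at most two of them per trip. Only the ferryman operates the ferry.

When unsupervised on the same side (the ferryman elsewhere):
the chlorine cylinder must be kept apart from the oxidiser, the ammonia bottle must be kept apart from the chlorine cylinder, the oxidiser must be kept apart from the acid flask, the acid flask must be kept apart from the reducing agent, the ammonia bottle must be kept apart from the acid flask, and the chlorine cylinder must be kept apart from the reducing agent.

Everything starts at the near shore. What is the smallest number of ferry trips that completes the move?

7

Counting alone: the ferryman can take at most 2 across per trip to the far shore, so moving all 5 needs at least 3 loaded trips out, with a return between consecutive ones — at least 5 crossings.
The safety rule pushes this higher. Following every safe sequence of crossings, the most of the 5 that can be at the far shore as the ferry arrives there on crossing 5 is 4 — never all 5.
So no plan with fewer than 7 crossings exists, and this one achieves 7:
1. Ferryman goes to the far shore with the acid flask and the chlorine cylinder.  [the near shore: the ammonia bottle, the oxidiser, the reducing agent | the far shore: the acid flask, the chlorine cylinder]
2. Ferryman goes back to the near shore alone.  [the near shore: the ammonia bottle, the oxidiser, the reducing agent | the far shore: the acid flask, the chlorine cylinder]
3. Ferryman goes to the far shore with the ammonia bottle.  [the near shore: the oxidiser, the reducing agent | the far shore: the acid flask, the ammonia bottle, the chlorine cylinder]
4. Ferryman goes back to the near shore with the acid flask and the chlorine cylinder.  [the near shore: the acid flask, the chlorine cylinder, the oxidiser, the reducing agent | the far shore: the ammonia bottle]
5. Ferryman goes to the far shore with the oxidiser and the reducing agent.  [the near shore: the acid flask, the chlorine cylinder | the far shore: the ammonia bottle, the oxidiser, the reducing agent]
6. Ferryman goes back to the near shore alone.  [the near shore: the acid flask, the chlorine cylinder | the far shore: the ammonia bottle, the oxidiser, the reducing agent]
7. Ferryman goes to the far shore with the acid flask and the chlorine cylinder.  [the near shore: — | the far shore: the acid flask, the ammonia bottle, the chlorine cylinder, the oxidiser, the reducing agent]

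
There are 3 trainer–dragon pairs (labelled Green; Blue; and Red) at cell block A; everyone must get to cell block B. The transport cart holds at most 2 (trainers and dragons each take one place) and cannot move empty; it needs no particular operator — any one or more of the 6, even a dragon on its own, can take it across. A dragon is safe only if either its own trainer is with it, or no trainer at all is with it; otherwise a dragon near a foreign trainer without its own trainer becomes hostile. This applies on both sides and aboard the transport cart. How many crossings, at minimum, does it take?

Counting alone: each trip to cell block B takes at most 2 across and each return brings at least 1 back, so after t trips out (and t−1 returns) at most 2t − (t−1) of the 6 are across; that first reaches 6 at t = 5, so at least 9 crossings are needed.
The safety rule pushes this higher. Following every safe sequence of crossings, the most of the 6 that can be at cell block B as the transport cart arrives there on crossing 9 is 5 — never all 6.
So no plan with fewer than 11 crossings exists, and this one achieves 11:
1. dragon Green and trainer Green cross → cell block B.
2. trainer Green crosses ← cell block A.
3. dragon Blue and dragon Red cross → cell block B.
4. dragon Green crosses ← cell block A.
5. trainer Blue and trainer Red cross → cell block B.
6. dragon Blue and trainer Blue cross ← cell block A.
7. trainer Blue and trainer Green cross → cell block B.
8. dragon Red crosses ← cell block A.
9. dragon Blue and dragon Green cross → cell block B.
10. trainer Red crosses ← cell block A.
11. dragon Red and trainer Red cross → cell block B.

11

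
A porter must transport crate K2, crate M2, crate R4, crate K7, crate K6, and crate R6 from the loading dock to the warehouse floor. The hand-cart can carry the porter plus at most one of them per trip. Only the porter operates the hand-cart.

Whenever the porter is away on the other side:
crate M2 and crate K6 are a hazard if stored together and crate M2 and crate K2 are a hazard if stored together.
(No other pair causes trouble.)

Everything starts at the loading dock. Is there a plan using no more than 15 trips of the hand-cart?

Yes — this plan uses 13 crossings (≤ 15):
1. Porter goes to the warehouse floor with crate M2.
2. Porter goes back to the loading dock alone.
3. Porter goes to the warehouse floor with crate K2.
4. Porter goes back to the loading dock with crate M2.
5. Porter goes to the warehouse floor with crate K6.
6. Porter goes back to the loading dock alone.
7. Porter goes to the warehouse floor with crate R4.
8. Porter goes back to the loading dock alone.
9. Porter goes to the warehouse floor with crate K7.
10. Porter goes back to the loading dock alone.
11. Porter goes to the warehouse floor with crate R6.
12. Porter goes back to the loading dock alone.
13. Porter goes to the warehouse floor with crate M2.

Yes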